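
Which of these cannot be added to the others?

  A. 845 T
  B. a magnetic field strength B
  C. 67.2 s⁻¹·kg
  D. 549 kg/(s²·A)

Reduce each to base SI dimensions:
  A. T = Wb·m⁻² = kg·s⁻²·A⁻¹
  B. [magnetic field strength B] = kg·s⁻²·A⁻¹
  C. kg·s⁻¹
  D. kg·s⁻²·A⁻¹
All reduce to kg·s⁻²·A⁻¹ except C., which is kg·s⁻¹.

C.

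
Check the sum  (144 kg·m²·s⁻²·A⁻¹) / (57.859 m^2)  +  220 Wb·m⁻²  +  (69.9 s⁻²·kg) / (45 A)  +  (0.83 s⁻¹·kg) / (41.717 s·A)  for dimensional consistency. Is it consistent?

Yes

In SI base units:
  (144 kg·m²·s⁻²·A⁻¹) / (57.859 m^2):  [kg·m²·s⁻²·A⁻¹] / [m²] = kg·s⁻²·A⁻¹
  220 Wb·m⁻²:  Wb·m⁻² = V·s·m⁻² = kg·s⁻²·A⁻¹
  (69.9 s⁻²·kg) / (45 A):  [kg·s⁻²] / [A] = kg·s⁻²·A⁻¹
  (0.83 s⁻¹·kg) / (41.717 s·A):  [kg·s⁻¹] / [s·A] = kg·s⁻²·A⁻¹
Every term reduces to kg·s⁻²·A⁻¹.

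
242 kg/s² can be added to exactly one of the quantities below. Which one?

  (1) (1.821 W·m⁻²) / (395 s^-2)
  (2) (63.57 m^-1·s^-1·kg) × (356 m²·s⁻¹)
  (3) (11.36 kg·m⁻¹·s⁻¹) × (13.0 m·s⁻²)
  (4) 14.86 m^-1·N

(4)

Reference: kg·s⁻².
Each option:
  (1) [kg·s⁻³] / [s⁻²] = kg·s⁻¹
  (2) [kg·m⁻¹·s⁻¹] · [m²·s⁻¹] = kg·m·s⁻²
  (3) [kg·m⁻¹·s⁻¹] · [m·s⁻²] = kg·s⁻³
  (4) N·m⁻¹ = kg·m·s⁻²·m⁻¹ = kg·s⁻²  ← same
Only (4) matches kg·s⁻².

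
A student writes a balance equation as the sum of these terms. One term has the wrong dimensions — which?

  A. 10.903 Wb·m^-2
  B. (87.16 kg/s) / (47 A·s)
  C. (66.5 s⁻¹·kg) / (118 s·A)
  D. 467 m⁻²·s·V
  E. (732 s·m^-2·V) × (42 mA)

Work out the base dimensions of each:
  A. Wb·m⁻² = V·s·m⁻² = kg·s⁻²·A⁻¹
  B. [kg·s⁻¹] / [s·A] = kg·s⁻²·A⁻¹
  C. [kg·s⁻¹] / [s·A] = kg·s⁻²·A⁻¹
  D. V·s·m⁻² = J·C⁻¹·s·m⁻² = kg·s⁻²·A⁻¹
  E. [kg·s⁻²·A⁻¹] · [A] = kg·s⁻²
All reduce to kg·s⁻²·A⁻¹ except E., which is kg·s⁻².

E.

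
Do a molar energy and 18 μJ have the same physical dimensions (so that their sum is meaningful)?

Work out the base dimensions of each:
  a molar energy:  [molar energy] = kg·m²·s⁻²·mol⁻¹
  18 μJ:  J = N·m = kg·m²·s⁻²
kg·m²·s⁻²·mol⁻¹ ≠ kg·m²·s⁻², so they cannot be added.

No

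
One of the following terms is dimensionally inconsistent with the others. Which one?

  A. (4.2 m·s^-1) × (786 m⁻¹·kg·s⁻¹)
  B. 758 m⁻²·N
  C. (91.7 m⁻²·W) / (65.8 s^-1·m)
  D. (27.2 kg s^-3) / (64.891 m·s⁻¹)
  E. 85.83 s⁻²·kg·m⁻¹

A.

Work out the base dimensions of each:
  A. [m·s⁻¹] · [kg·m⁻¹·s⁻¹] = kg·s⁻²
  B. N·m⁻² = kg·m·s⁻²·m⁻² = kg·m⁻¹·s⁻²
  C. [kg·s⁻³] / [m·s⁻¹] = kg·m⁻¹·s⁻²
  D. [kg·s⁻³] / [m·s⁻¹] = kg·m⁻¹·s⁻²
  E. kg·m⁻¹·s⁻²
All reduce to kg·m⁻¹·s⁻² except A., which is kg·s⁻².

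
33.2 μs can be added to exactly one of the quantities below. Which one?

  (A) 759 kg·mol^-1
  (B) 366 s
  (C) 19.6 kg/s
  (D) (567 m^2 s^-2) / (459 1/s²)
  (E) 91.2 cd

Reference: s.
Each option:
  (A) kg·mol⁻¹
  (B) s  ← same
  (C) kg·s⁻¹
  (D) [m²·s⁻²] / [s⁻²] = m²
  (E) cd
Only (B) matches s.

(B)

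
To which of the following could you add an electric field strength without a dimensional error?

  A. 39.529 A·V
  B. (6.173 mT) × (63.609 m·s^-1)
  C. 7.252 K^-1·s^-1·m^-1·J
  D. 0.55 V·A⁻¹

B.

Reference: [electric field strength] = kg·m·s⁻³·A⁻¹.
Each option:
  A. V·A = J·C⁻¹·A = kg·m²·s⁻³
  B. [kg·s⁻²·A⁻¹] · [m·s⁻¹] = kg·m·s⁻³·A⁻¹  ← same
  C. J·s⁻¹·m⁻¹·K⁻¹ = N·m·s⁻¹·m⁻¹·K⁻¹ = kg·m·s⁻³·K⁻¹
  D. V·A⁻¹ = J·C⁻¹·A⁻¹ = kg·m²·s⁻³·A⁻²
Only B. matches kg·m·s⁻³·A⁻¹.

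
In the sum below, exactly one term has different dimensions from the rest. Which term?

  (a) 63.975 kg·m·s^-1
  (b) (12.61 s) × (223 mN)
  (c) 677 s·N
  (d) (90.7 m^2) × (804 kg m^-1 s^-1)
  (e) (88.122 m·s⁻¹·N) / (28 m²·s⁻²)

(e)

Work out the base dimensions of each:
  (a) kg·m·s⁻¹
  (b) [s] · [kg·m·s⁻²] = kg·m·s⁻¹
  (c) N·s = kg·m·s⁻²·s = kg·m·s⁻¹
  (d) [m²] · [kg·m⁻¹·s⁻¹] = kg·m·s⁻¹
  (e) [kg·m²·s⁻³] / [m²·s⁻²] = kg·s⁻¹
All reduce to kg·m·s⁻¹ except (e), which is kg·s⁻¹.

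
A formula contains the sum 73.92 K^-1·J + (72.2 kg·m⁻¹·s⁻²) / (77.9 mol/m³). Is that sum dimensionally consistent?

In SI base units:
  73.92 K^-1·J:  J·K⁻¹ = N·m·K⁻¹ = kg·m²·s⁻²·K⁻¹
  (72.2 kg·m⁻¹·s⁻²) / (77.9 mol/m³):  [kg·m⁻¹·s⁻²] / [m⁻³·mol] = kg·m²·s⁻²·mol⁻¹
kg·m²·s⁻²·K⁻¹ ≠ kg·m²·s⁻²·mol⁻¹, so they cannot be added.

No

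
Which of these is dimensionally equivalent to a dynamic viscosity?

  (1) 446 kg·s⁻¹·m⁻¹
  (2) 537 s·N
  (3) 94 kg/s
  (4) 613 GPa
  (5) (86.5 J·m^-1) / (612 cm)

Reference: [dynamic viscosity] = kg·m⁻¹·s⁻¹.
Each option:
  (1) kg·m⁻¹·s⁻¹  ← same
  (2) N·s = kg·m·s⁻²·s = kg·m·s⁻¹
  (3) kg·s⁻¹
  (4) Pa = N·m⁻² = kg·m⁻¹·s⁻²
  (5) [kg·m·s⁻²] / [m] = kg·s⁻²
Only (1) matches kg·m⁻¹·s⁻¹.

(1)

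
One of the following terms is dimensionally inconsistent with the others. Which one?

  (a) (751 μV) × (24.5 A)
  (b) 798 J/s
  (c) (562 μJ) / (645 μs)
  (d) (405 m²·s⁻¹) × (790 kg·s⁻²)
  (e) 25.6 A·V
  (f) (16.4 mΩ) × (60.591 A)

Reduce each to base SI dimensions:
  (a) [kg·m²·s⁻³·A⁻¹] · [A] = kg·m²·s⁻³
  (b) J·s⁻¹ = N·m·s⁻¹ = kg·m²·s⁻³
  (c) [kg·m²·s⁻²] / [s] = kg·m²·s⁻³
  (d) [m²·s⁻¹] · [kg·s⁻²] = kg·m²·s⁻³
  (e) V·A = J·C⁻¹·A = kg·m²·s⁻³
  (f) [kg·m²·s⁻³·A⁻²] · [A] = kg·m²·s⁻³·A⁻¹
All reduce to kg·m²·s⁻³ except (f), which is kg·m²·s⁻³·A⁻¹.

(f)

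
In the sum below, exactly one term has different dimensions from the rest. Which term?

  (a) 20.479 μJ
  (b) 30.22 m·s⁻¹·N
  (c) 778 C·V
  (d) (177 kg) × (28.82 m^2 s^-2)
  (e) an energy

(b)

Reduce each to base SI dimensions:
  (a) J = N·m = kg·m²·s⁻²
  (b) N·m·s⁻¹ = kg·m·s⁻²·m·s⁻¹ = kg·m²·s⁻³
  (c) C·V = s·A·J·C⁻¹ = kg·m²·s⁻²
  (d) [kg] · [m²·s⁻²] = kg·m²·s⁻²
  (e) [energy] = kg·m²·s⁻²
All reduce to kg·m²·s⁻² except (b), which is kg·m²·s⁻³.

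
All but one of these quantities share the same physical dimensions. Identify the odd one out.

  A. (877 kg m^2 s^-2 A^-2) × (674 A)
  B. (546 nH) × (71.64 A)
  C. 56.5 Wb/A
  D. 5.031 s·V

C.

Work out the base dimensions of each:
  A. [kg·m²·s⁻²·A⁻²] · [A] = kg·m²·s⁻²·A⁻¹
  B. [kg·m²·s⁻²·A⁻²] · [A] = kg·m²·s⁻²·A⁻¹
  C. Wb·A⁻¹ = V·s·A⁻¹ = kg·m²·s⁻²·A⁻²
  D. V·s = J·C⁻¹·s = kg·m²·s⁻²·A⁻¹
All reduce to kg·m²·s⁻²·A⁻¹ except C., which is kg·m²·s⁻²·A⁻².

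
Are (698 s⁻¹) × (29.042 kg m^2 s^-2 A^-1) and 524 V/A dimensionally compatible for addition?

Reduce each to base SI dimensions:
  (698 s⁻¹) × (29.042 kg m^2 s^-2 A^-1):  [s⁻¹] · [kg·m²·s⁻²·A⁻¹] = kg·m²·s⁻³·A⁻¹
  524 V/A:  V·A⁻¹ = J·C⁻¹·A⁻¹ = kg·m²·s⁻³·A⁻²
kg·m²·s⁻³·A⁻¹ ≠ kg·m²·s⁻³·A⁻², so they cannot be added.

No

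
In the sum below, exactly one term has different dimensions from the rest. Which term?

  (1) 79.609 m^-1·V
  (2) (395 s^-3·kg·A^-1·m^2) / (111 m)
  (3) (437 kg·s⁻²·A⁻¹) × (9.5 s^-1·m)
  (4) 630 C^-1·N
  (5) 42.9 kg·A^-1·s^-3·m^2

Expand each in SI base units:
  (1) V·m⁻¹ = J·C⁻¹·m⁻¹ = kg·m·s⁻³·A⁻¹
  (2) [kg·m²·s⁻³·A⁻¹] / [m] = kg·m·s⁻³·A⁻¹
  (3) [kg·s⁻²·A⁻¹] · [m·s⁻¹] = kg·m·s⁻³·A⁻¹
  (4) N·C⁻¹ = kg·m·s⁻²·(s·A)⁻¹ = kg·m·s⁻³·A⁻¹
  (5) kg·m²·s⁻³·A⁻¹
All reduce to kg·m·s⁻³·A⁻¹ except (5), which is kg·m²·s⁻³·A⁻¹.

(5)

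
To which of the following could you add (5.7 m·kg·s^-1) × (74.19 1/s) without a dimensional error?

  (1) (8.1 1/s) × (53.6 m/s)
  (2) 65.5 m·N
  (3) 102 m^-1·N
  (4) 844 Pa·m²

(4)

Reference: [kg·m·s⁻¹] · [s⁻¹] = kg·m·s⁻².
Each option:
  (1) [s⁻¹] · [m·s⁻¹] = m·s⁻²
  (2) N·m = kg·m·s⁻²·m = kg·m²·s⁻²
  (3) N·m⁻¹ = kg·m·s⁻²·m⁻¹ = kg·s⁻²
  (4) Pa·m² = N·m⁻²·m² = kg·m·s⁻²  ← same
Only (4) matches kg·m·s⁻².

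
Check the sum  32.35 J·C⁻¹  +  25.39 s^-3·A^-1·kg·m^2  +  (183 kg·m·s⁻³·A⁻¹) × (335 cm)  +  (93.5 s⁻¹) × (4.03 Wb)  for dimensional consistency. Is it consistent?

Yes

Dimensions:
  32.35 J·C⁻¹:  J·C⁻¹ = N·m·(s·A)⁻¹ = kg·m²·s⁻³·A⁻¹
  25.39 s^-3·A^-1·kg·m^2:  kg·m²·s⁻³·A⁻¹
  (183 kg·m·s⁻³·A⁻¹) × (335 cm):  [kg·m·s⁻³·A⁻¹] · [m] = kg·m²·s⁻³·A⁻¹
  (93.5 s⁻¹) × (4.03 Wb):  [s⁻¹] · [kg·m²·s⁻²·A⁻¹] = kg·m²·s⁻³·A⁻¹
Every term reduces to kg·m²·s⁻³·A⁻¹.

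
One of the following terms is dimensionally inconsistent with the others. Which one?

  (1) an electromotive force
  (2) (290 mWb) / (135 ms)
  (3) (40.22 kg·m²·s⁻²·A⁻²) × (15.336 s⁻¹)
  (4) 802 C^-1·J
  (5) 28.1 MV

(3)

Reduce each to base SI dimensions:
  (1) [electromotive force] = kg·m²·s⁻³·A⁻¹
  (2) [kg·m²·s⁻²·A⁻¹] / [s] = kg·m²·s⁻³·A⁻¹
  (3) [kg·m²·s⁻²·A⁻²] · [s⁻¹] = kg·m²·s⁻³·A⁻²
  (4) J·C⁻¹ = N·m·(s·A)⁻¹ = kg·m²·s⁻³·A⁻¹
  (5) V = J·C⁻¹ = kg·m²·s⁻³·A⁻¹
All reduce to kg·m²·s⁻³·A⁻¹ except (3), which is kg·m²·s⁻³·A⁻².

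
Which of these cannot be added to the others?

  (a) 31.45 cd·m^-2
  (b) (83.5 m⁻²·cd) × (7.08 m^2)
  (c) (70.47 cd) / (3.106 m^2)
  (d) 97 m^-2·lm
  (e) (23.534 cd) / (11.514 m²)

(b)

Dimensions:
  (a) cd·m⁻² = m⁻²·cd
  (b) [m⁻²·cd] · [m²] = cd
  (c) [cd] / [m²] = m⁻²·cd
  (d) lm·m⁻² = cd·m⁻² = m⁻²·cd
  (e) [cd] / [m²] = m⁻²·cd
All reduce to m⁻²·cd except (b), which is cd.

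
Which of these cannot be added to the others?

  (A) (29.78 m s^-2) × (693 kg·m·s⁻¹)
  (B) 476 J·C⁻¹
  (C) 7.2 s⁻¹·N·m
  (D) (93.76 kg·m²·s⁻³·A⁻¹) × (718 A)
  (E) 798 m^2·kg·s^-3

(B)

Reduce each to base SI dimensions:
  (A) [m·s⁻²] · [kg·m·s⁻¹] = kg·m²·s⁻³
  (B) J·C⁻¹ = N·m·(s·A)⁻¹ = kg·m²·s⁻³·A⁻¹
  (C) N·m·s⁻¹ = kg·m·s⁻²·m·s⁻¹ = kg·m²·s⁻³
  (D) [kg·m²·s⁻³·A⁻¹] · [A] = kg·m²·s⁻³
  (E) kg·m²·s⁻³
All reduce to kg·m²·s⁻³ except (B), which is kg·m²·s⁻³·A⁻¹.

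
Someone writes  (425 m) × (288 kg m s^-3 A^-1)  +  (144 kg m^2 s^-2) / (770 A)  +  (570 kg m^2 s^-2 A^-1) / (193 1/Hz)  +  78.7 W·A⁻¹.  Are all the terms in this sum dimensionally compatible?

No

Expand each in SI base units:
  (425 m) × (288 kg m s^-3 A^-1):  [m] · [kg·m·s⁻³·A⁻¹] = kg·m²·s⁻³·A⁻¹
  (144 kg m^2 s^-2) / (770 A):  [kg·m²·s⁻²] / [A] = kg·m²·s⁻²·A⁻¹
  (570 kg m^2 s^-2 A^-1) / (193 1/Hz):  [kg·m²·s⁻²·A⁻¹] / [s] = kg·m²·s⁻³·A⁻¹
  78.7 W·A⁻¹:  W·A⁻¹ = J·s⁻¹·A⁻¹ = kg·m²·s⁻³·A⁻¹
The terms do not share a single dimension (kg·m²·s⁻²·A⁻¹ vs kg·m²·s⁻³·A⁻¹).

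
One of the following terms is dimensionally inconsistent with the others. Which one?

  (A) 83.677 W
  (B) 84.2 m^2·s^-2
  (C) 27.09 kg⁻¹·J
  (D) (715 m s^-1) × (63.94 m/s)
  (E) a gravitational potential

Work out the base dimensions of each:
  (A) W = J·s⁻¹ = kg·m²·s⁻³
  (B) m²·s⁻²
  (C) J·kg⁻¹ = N·m·kg⁻¹ = m²·s⁻²
  (D) [m·s⁻¹] · [m·s⁻¹] = m²·s⁻²
  (E) [gravitational potential] = m²·s⁻²
All reduce to m²·s⁻² except (A), which is kg·m²·s⁻³.

(A)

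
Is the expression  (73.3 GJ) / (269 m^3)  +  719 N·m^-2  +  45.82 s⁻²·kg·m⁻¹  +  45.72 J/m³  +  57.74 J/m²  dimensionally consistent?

No

Work out the base dimensions of each:
  (73.3 GJ) / (269 m^3):  [kg·m²·s⁻²] / [m³] = kg·m⁻¹·s⁻²
  719 N·m^-2:  N·m⁻² = kg·m·s⁻²·m⁻² = kg·m⁻¹·s⁻²
  45.82 s⁻²·kg·m⁻¹:  kg·m⁻¹·s⁻²
  45.72 J/m³:  J·m⁻³ = N·m·m⁻³ = kg·m⁻¹·s⁻²
  57.74 J/m²:  J·m⁻² = N·m·m⁻² = kg·s⁻²
The terms do not share a single dimension (kg·m⁻¹·s⁻² vs kg·s⁻²).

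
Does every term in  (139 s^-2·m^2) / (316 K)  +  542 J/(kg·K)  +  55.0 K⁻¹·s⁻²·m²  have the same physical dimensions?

Yes

Expand each in SI base units:
  (139 s^-2·m^2) / (316 K):  [m²·s⁻²] / [K] = m²·s⁻²·K⁻¹
  542 J/(kg·K):  J·kg⁻¹·K⁻¹ = N·m·kg⁻¹·K⁻¹ = m²·s⁻²·K⁻¹
  55.0 K⁻¹·s⁻²·m²:  m²·s⁻²·K⁻¹
Every term reduces to m²·s⁻²·K⁻¹.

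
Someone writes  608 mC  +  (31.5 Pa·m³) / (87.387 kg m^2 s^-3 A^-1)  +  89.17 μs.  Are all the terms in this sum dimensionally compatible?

No

Work out the base dimensions of each:
  608 mC:  C = s·A
  (31.5 Pa·m³) / (87.387 kg m^2 s^-3 A^-1):  [kg·m²·s⁻²] / [kg·m²·s⁻³·A⁻¹] = s·A
  89.17 μs:  s
The terms do not share a single dimension (s vs s·A).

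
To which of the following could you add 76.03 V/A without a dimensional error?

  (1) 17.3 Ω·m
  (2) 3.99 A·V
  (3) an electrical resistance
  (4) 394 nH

Reference: V·A⁻¹ = J·C⁻¹·A⁻¹ = kg·m²·s⁻³·A⁻².
Each option:
  (1) Ω·m = V·A⁻¹·m = kg·m³·s⁻³·A⁻²
  (2) V·A = J·C⁻¹·A = kg·m²·s⁻³
  (3) [electrical resistance] = kg·m²·s⁻³·A⁻²  ← same
  (4) H = V·s·A⁻¹ = kg·m²·s⁻²·A⁻²
Only (3) matches kg·m²·s⁻³·A⁻².

(3)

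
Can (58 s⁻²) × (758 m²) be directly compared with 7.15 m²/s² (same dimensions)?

Yes

Dimensions:
  (58 s⁻²) × (758 m²):  [s⁻²] · [m²] = m²·s⁻²
  7.15 m²/s²:  m²·s⁻²
Both are m²·s⁻², so they have the same dimensions and can be added.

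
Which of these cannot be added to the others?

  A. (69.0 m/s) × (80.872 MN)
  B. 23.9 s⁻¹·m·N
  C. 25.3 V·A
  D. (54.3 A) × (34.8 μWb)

D.

Work out the base dimensions of each:
  A. [m·s⁻¹] · [kg·m·s⁻²] = kg·m²·s⁻³
  B. N·m·s⁻¹ = kg·m·s⁻²·m·s⁻¹ = kg·m²·s⁻³
  C. V·A = J·C⁻¹·A = kg·m²·s⁻³
  D. [A] · [kg·m²·s⁻²·A⁻¹] = kg·m²·s⁻²
All reduce to kg·m²·s⁻³ except D., which is kg·m²·s⁻².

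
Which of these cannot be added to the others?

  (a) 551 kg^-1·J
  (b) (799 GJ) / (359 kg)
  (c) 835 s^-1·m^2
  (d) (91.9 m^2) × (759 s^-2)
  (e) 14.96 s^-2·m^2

Dimensions:
  (a) J·kg⁻¹ = N·m·kg⁻¹ = m²·s⁻²
  (b) [kg·m²·s⁻²] / [kg] = m²·s⁻²
  (c) m²·s⁻¹
  (d) [m²] · [s⁻²] = m²·s⁻²
  (e) m²·s⁻²
All reduce to m²·s⁻² except (c), which is m²·s⁻¹.

(c)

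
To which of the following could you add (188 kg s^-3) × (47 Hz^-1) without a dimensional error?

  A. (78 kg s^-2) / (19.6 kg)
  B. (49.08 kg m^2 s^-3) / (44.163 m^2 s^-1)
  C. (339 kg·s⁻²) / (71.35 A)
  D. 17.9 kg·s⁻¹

B.

Reference: [kg·s⁻³] · [s] = kg·s⁻².
Each option:
  A. [kg·s⁻²] / [kg] = s⁻²
  B. [kg·m²·s⁻³] / [m²·s⁻¹] = kg·s⁻²  ← same
  C. [kg·s⁻²] / [A] = kg·s⁻²·A⁻¹
  D. kg·s⁻¹
Only B. matches kg·s⁻².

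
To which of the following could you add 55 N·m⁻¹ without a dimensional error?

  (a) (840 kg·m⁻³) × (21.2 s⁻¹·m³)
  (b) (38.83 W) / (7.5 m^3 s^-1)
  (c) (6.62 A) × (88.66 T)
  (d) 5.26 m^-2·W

(c)

Reference: N·m⁻¹ = kg·m·s⁻²·m⁻¹ = kg·s⁻².
Each option:
  (a) [kg·m⁻³] · [m³·s⁻¹] = kg·s⁻¹
  (b) [kg·m²·s⁻³] / [m³·s⁻¹] = kg·m⁻¹·s⁻²
  (c) [A] · [kg·s⁻²·A⁻¹] = kg·s⁻²  ← same
  (d) W·m⁻² = J·s⁻¹·m⁻² = kg·s⁻³
Only (c) matches kg·s⁻².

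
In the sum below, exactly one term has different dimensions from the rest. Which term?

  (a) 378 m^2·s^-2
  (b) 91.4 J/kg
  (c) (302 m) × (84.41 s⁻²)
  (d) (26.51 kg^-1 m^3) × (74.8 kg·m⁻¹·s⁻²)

(c)

Work out the base dimensions of each:
  (a) m²·s⁻²
  (b) J·kg⁻¹ = N·m·kg⁻¹ = m²·s⁻²
  (c) [m] · [s⁻²] = m·s⁻²
  (d) [kg⁻¹·m³] · [kg·m⁻¹·s⁻²] = m²·s⁻²
All reduce to m²·s⁻² except (c), which is m·s⁻².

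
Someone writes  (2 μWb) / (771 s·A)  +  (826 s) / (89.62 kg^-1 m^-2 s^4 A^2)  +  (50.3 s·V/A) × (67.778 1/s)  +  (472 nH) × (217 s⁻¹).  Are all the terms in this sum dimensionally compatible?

Yes

Dimensions:
  (2 μWb) / (771 s·A):  [kg·m²·s⁻²·A⁻¹] / [s·A] = kg·m²·s⁻³·A⁻²
  (826 s) / (89.62 kg^-1 m^-2 s^4 A^2):  [s] / [kg⁻¹·m⁻²·s⁴·A²] = kg·m²·s⁻³·A⁻²
  (50.3 s·V/A) × (67.778 1/s):  [kg·m²·s⁻²·A⁻²] · [s⁻¹] = kg·m²·s⁻³·A⁻²
  (472 nH) × (217 s⁻¹):  [kg·m²·s⁻²·A⁻²] · [s⁻¹] = kg·m²·s⁻³·A⁻²
Every term reduces to kg·m²·s⁻³·A⁻².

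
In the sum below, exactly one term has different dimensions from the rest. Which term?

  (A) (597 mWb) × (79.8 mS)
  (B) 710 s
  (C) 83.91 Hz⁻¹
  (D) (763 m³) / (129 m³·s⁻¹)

(A)

Reduce each to base SI dimensions:
  (A) [kg·m²·s⁻²·A⁻¹] · [kg⁻¹·m⁻²·s³·A²] = s·A
  (B) s
  (C) Hz⁻¹ = (s⁻¹)⁻¹ = s
  (D) [m³] / [m³·s⁻¹] = s
All reduce to s except (A), which is s·A.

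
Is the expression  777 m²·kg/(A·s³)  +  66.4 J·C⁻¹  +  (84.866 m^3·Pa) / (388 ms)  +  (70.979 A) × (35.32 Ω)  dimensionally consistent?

Expand each in SI base units:
  777 m²·kg/(A·s³):  kg·m²·s⁻³·A⁻¹
  66.4 J·C⁻¹:  J·C⁻¹ = N·m·(s·A)⁻¹ = kg·m²·s⁻³·A⁻¹
  (84.866 m^3·Pa) / (388 ms):  [kg·m²·s⁻²] / [s] = kg·m²·s⁻³
  (70.979 A) × (35.32 Ω):  [A] · [kg·m²·s⁻³·A⁻²] = kg·m²·s⁻³·A⁻¹
The terms do not share a single dimension (kg·m²·s⁻³ vs kg·m²·s⁻³·A⁻¹).

No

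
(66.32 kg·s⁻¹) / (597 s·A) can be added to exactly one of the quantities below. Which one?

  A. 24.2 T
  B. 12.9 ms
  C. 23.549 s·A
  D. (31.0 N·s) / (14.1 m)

Reference: [kg·s⁻¹] / [s·A] = kg·s⁻²·A⁻¹.
Each option:
  A. T = Wb·m⁻² = kg·s⁻²·A⁻¹  ← same
  B. s
  C. A·s = s·A
  D. [kg·m·s⁻¹] / [m] = kg·s⁻¹
Only A. matches kg·s⁻²·A⁻¹.

A.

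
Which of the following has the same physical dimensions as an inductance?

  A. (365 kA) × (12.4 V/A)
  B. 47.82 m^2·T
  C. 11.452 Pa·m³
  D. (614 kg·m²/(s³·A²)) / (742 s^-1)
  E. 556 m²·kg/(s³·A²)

Reference: [inductance] = kg·m²·s⁻²·A⁻².
Each option:
  A. [A] · [kg·m²·s⁻³·A⁻²] = kg·m²·s⁻³·A⁻¹
  B. T·m² = Wb·m⁻²·m² = kg·m²·s⁻²·A⁻¹
  C. Pa·m³ = N·m⁻²·m³ = kg·m²·s⁻²
  D. [kg·m²·s⁻³·A⁻²] / [s⁻¹] = kg·m²·s⁻²·A⁻²  ← same
  E. kg·m²·s⁻³·A⁻²
Only D. matches kg·m²·s⁻²·A⁻².

D.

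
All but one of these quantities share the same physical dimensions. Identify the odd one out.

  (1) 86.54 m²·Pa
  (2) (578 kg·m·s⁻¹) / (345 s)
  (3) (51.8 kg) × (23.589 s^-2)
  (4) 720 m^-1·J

Work out the base dimensions of each:
  (1) Pa·m² = N·m⁻²·m² = kg·m·s⁻²
  (2) [kg·m·s⁻¹] / [s] = kg·m·s⁻²
  (3) [kg] · [s⁻²] = kg·s⁻²
  (4) J·m⁻¹ = N·m·m⁻¹ = kg·m·s⁻²
All reduce to kg·m·s⁻² except (3), which is kg·s⁻².

(3)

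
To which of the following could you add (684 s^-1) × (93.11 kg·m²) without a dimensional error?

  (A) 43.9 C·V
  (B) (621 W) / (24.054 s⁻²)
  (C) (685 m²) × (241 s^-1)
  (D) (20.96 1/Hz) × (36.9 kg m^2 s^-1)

Reference: [s⁻¹] · [kg·m²] = kg·m²·s⁻¹.
Each option:
  (A) C·V = s·A·J·C⁻¹ = kg·m²·s⁻²
  (B) [kg·m²·s⁻³] / [s⁻²] = kg·m²·s⁻¹  ← same
  (C) [m²] · [s⁻¹] = m²·s⁻¹
  (D) [s] · [kg·m²·s⁻¹] = kg·m²
Only (B) matches kg·m²·s⁻¹.

(B)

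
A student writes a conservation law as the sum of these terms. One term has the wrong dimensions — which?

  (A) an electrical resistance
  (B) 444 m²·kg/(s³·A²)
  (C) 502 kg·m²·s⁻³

(C)

Expand each in SI base units:
  (A) [electrical resistance] = kg·m²·s⁻³·A⁻²
  (B) kg·m²·s⁻³·A⁻²
  (C) kg·m²·s⁻³
All reduce to kg·m²·s⁻³·A⁻² except (C), which is kg·m²·s⁻³.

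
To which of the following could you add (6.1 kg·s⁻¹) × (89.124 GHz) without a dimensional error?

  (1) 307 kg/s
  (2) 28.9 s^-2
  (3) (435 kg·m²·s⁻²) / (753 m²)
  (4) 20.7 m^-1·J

Reference: [kg·s⁻¹] · [s⁻¹] = kg·s⁻².
Each option:
  (1) kg·s⁻¹
  (2) s⁻²
  (3) [kg·m²·s⁻²] / [m²] = kg·s⁻²  ← same
  (4) J·m⁻¹ = N·m·m⁻¹ = kg·m·s⁻²
Only (3) matches kg·s⁻².

(3)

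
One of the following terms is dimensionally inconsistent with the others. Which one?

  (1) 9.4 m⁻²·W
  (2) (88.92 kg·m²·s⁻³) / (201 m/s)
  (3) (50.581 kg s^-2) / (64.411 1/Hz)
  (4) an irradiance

(2)

Work out the base dimensions of each:
  (1) W·m⁻² = J·s⁻¹·m⁻² = kg·s⁻³
  (2) [kg·m²·s⁻³] / [m·s⁻¹] = kg·m·s⁻²
  (3) [kg·s⁻²] / [s] = kg·s⁻³
  (4) [irradiance] = kg·s⁻³
All reduce to kg·s⁻³ except (2), which is kg·m·s⁻².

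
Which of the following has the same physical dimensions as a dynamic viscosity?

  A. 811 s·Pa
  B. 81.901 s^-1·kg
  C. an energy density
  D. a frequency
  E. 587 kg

Reference: [dynamic viscosity] = kg·m⁻¹·s⁻¹.
Each option:
  A. Pa·s = N·m⁻²·s = kg·m⁻¹·s⁻¹  ← same
  B. kg·s⁻¹
  C. [energy density] = kg·m⁻¹·s⁻²
  D. [frequency] = s⁻¹
  E. kg
Only A. matches kg·m⁻¹·s⁻¹.

A.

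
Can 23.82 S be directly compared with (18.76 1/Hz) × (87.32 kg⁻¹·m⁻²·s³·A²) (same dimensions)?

No

In SI base units:
  23.82 S:  S = Ω⁻¹ = kg⁻¹·m⁻²·s³·A²
  (18.76 1/Hz) × (87.32 kg⁻¹·m⁻²·s³·A²):  [s] · [kg⁻¹·m⁻²·s³·A²] = kg⁻¹·m⁻²·s⁴·A²
kg⁻¹·m⁻²·s³·A² ≠ kg⁻¹·m⁻²·s⁴·A², so they cannot be added.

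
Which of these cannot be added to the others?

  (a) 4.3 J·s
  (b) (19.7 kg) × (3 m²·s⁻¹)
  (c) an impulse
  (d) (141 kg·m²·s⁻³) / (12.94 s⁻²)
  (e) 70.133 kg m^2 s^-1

Work out the base dimensions of each:
  (a) J·s = N·m·s = kg·m²·s⁻¹
  (b) [kg] · [m²·s⁻¹] = kg·m²·s⁻¹
  (c) [impulse] = kg·m·s⁻¹
  (d) [kg·m²·s⁻³] / [s⁻²] = kg·m²·s⁻¹
  (e) kg·m²·s⁻¹
All reduce to kg·m²·s⁻¹ except (c), which is kg·m·s⁻¹.

(c)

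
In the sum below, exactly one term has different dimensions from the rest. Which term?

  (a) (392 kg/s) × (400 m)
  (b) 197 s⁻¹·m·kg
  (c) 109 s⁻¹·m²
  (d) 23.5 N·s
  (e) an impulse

(c)

Work out the base dimensions of each:
  (a) [kg·s⁻¹] · [m] = kg·m·s⁻¹
  (b) kg·m·s⁻¹
  (c) m²·s⁻¹
  (d) N·s = kg·m·s⁻²·s = kg·m·s⁻¹
  (e) [impulse] = kg·m·s⁻¹
All reduce to kg·m·s⁻¹ except (c), which is m²·s⁻¹.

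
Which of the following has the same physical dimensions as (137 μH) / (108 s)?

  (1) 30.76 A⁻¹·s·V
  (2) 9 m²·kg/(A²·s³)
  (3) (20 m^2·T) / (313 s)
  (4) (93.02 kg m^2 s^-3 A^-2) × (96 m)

(2)

Reference: [kg·m²·s⁻²·A⁻²] / [s] = kg·m²·s⁻³·A⁻².
Each option:
  (1) V·s·A⁻¹ = J·C⁻¹·s·A⁻¹ = kg·m²·s⁻²·A⁻²
  (2) kg·m²·s⁻³·A⁻²  ← same
  (3) [kg·m²·s⁻²·A⁻¹] / [s] = kg·m²·s⁻³·A⁻¹
  (4) [kg·m²·s⁻³·A⁻²] · [m] = kg·m³·s⁻³·A⁻²
Only (2) matches kg·m²·s⁻³·A⁻².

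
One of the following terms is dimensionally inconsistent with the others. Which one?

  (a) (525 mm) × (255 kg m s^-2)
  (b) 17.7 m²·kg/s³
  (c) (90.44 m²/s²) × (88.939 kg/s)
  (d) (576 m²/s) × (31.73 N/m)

(a)

In SI base units:
  (a) [m] · [kg·m·s⁻²] = kg·m²·s⁻²
  (b) kg·m²·s⁻³
  (c) [m²·s⁻²] · [kg·s⁻¹] = kg·m²·s⁻³
  (d) [m²·s⁻¹] · [kg·s⁻²] = kg·m²·s⁻³
All reduce to kg·m²·s⁻³ except (a), which is kg·m²·s⁻².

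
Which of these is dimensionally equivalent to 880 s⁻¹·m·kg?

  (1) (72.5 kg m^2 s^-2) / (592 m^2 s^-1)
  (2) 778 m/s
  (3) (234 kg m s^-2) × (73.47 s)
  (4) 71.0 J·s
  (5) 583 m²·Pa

(3)

Reference: kg·m·s⁻¹.
Each option:
  (1) [kg·m²·s⁻²] / [m²·s⁻¹] = kg·s⁻¹
  (2) m·s⁻¹
  (3) [kg·m·s⁻²] · [s] = kg·m·s⁻¹  ← same
  (4) J·s = N·m·s = kg·m²·s⁻¹
  (5) Pa·m² = N·m⁻²·m² = kg·m·s⁻²
Only (3) matches kg·m·s⁻¹.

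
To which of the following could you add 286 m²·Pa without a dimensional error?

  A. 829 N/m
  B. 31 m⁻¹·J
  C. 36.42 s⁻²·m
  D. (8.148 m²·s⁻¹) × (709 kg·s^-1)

B.

Reference: Pa·m² = N·m⁻²·m² = kg·m·s⁻².
Each option:
  A. N·m⁻¹ = kg·m·s⁻²·m⁻¹ = kg·s⁻²
  B. J·m⁻¹ = N·m·m⁻¹ = kg·m·s⁻²  ← same
  C. m·s⁻²
  D. [m²·s⁻¹] · [kg·s⁻¹] = kg·m²·s⁻²
Only B. matches kg·m·s⁻².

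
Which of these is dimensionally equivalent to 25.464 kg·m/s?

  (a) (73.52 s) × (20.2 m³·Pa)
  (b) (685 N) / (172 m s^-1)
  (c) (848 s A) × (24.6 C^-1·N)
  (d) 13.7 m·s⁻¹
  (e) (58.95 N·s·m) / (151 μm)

Reference: kg·m·s⁻¹.
Each option:
  (a) [s] · [kg·m²·s⁻²] = kg·m²·s⁻¹
  (b) [kg·m·s⁻²] / [m·s⁻¹] = kg·s⁻¹
  (c) [s·A] · [kg·m·s⁻³·A⁻¹] = kg·m·s⁻²
  (d) m·s⁻¹
  (e) [kg·m²·s⁻¹] / [m] = kg·m·s⁻¹  ← same
Only (e) matches kg·m·s⁻¹.

(e)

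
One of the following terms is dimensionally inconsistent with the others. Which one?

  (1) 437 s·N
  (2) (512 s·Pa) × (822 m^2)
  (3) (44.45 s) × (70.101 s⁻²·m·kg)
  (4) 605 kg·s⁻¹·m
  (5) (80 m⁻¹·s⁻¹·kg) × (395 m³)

In SI base units:
  (1) N·s = kg·m·s⁻²·s = kg·m·s⁻¹
  (2) [kg·m⁻¹·s⁻¹] · [m²] = kg·m·s⁻¹
  (3) [s] · [kg·m·s⁻²] = kg·m·s⁻¹
  (4) kg·m·s⁻¹
  (5) [kg·m⁻¹·s⁻¹] · [m³] = kg·m²·s⁻¹
All reduce to kg·m·s⁻¹ except (5), which is kg·m²·s⁻¹.

(5)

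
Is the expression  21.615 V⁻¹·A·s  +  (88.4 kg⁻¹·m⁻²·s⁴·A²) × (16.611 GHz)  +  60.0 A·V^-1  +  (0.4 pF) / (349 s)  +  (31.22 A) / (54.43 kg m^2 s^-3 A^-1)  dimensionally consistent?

In SI base units:
  21.615 V⁻¹·A·s:  A·s·V⁻¹ = A·s·(J·C⁻¹)⁻¹ = kg⁻¹·m⁻²·s⁴·A²
  (88.4 kg⁻¹·m⁻²·s⁴·A²) × (16.611 GHz):  [kg⁻¹·m⁻²·s⁴·A²] · [s⁻¹] = kg⁻¹·m⁻²·s³·A²
  60.0 A·V^-1:  A·V⁻¹ = A·(J·C⁻¹)⁻¹ = kg⁻¹·m⁻²·s³·A²
  (0.4 pF) / (349 s):  [kg⁻¹·m⁻²·s⁴·A²] / [s] = kg⁻¹·m⁻²·s³·A²
  (31.22 A) / (54.43 kg m^2 s^-3 A^-1):  [A] / [kg·m²·s⁻³·A⁻¹] = kg⁻¹·m⁻²·s³·A²
The terms do not share a single dimension (kg⁻¹·m⁻²·s³·A² vs kg⁻¹·m⁻²·s⁴·A²).

No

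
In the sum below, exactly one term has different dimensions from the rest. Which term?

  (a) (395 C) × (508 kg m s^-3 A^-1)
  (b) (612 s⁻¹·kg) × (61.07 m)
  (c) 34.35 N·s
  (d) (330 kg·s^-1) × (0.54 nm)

(a)

In SI base units:
  (a) [s·A] · [kg·m·s⁻³·A⁻¹] = kg·m·s⁻²
  (b) [kg·s⁻¹] · [m] = kg·m·s⁻¹
  (c) N·s = kg·m·s⁻²·s = kg·m·s⁻¹
  (d) [kg·s⁻¹] · [m] = kg·m·s⁻¹
All reduce to kg·m·s⁻¹ except (a), which is kg·m·s⁻².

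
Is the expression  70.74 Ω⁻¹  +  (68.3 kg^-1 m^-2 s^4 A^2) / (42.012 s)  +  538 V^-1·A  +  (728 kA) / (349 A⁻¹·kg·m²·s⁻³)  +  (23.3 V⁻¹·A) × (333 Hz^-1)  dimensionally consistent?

Work out the base dimensions of each:
  70.74 Ω⁻¹:  Ω⁻¹ = (V·A⁻¹)⁻¹ = kg⁻¹·m⁻²·s³·A²
  (68.3 kg^-1 m^-2 s^4 A^2) / (42.012 s):  [kg⁻¹·m⁻²·s⁴·A²] / [s] = kg⁻¹·m⁻²·s³·A²
  538 V^-1·A:  A·V⁻¹ = A·(J·C⁻¹)⁻¹ = kg⁻¹·m⁻²·s³·A²
  (728 kA) / (349 A⁻¹·kg·m²·s⁻³):  [A] / [kg·m²·s⁻³·A⁻¹] = kg⁻¹·m⁻²·s³·A²
  (23.3 V⁻¹·A) × (333 Hz^-1):  [kg⁻¹·m⁻²·s³·A²] · [s] = kg⁻¹·m⁻²·s⁴·A²
The terms do not share a single dimension (kg⁻¹·m⁻²·s³·A² vs kg⁻¹·m⁻²·s⁴·A²).

No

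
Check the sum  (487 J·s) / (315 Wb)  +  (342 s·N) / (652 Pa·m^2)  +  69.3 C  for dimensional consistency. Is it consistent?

Expand each in SI base units:
  (487 J·s) / (315 Wb):  [kg·m²·s⁻¹] / [kg·m²·s⁻²·A⁻¹] = s·A
  (342 s·N) / (652 Pa·m^2):  [kg·m·s⁻¹] / [kg·m·s⁻²] = s
  69.3 C:  C = s·A
The terms do not share a single dimension (s vs s·A).

No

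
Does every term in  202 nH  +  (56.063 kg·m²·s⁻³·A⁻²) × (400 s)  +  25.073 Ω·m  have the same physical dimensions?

No

Expand each in SI base units:
  202 nH:  H = V·s·A⁻¹ = kg·m²·s⁻²·A⁻²
  (56.063 kg·m²·s⁻³·A⁻²) × (400 s):  [kg·m²·s⁻³·A⁻²] · [s] = kg·m²·s⁻²·A⁻²
  25.073 Ω·m:  Ω·m = V·A⁻¹·m = kg·m³·s⁻³·A⁻²
The terms do not share a single dimension (kg·m²·s⁻²·A⁻² vs kg·m³·s⁻³·A⁻²).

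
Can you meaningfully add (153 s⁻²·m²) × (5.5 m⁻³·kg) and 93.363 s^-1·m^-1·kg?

No

In SI base units:
  (153 s⁻²·m²) × (5.5 m⁻³·kg):  [m²·s⁻²] · [kg·m⁻³] = kg·m⁻¹·s⁻²
  93.363 s^-1·m^-1·kg:  kg·m⁻¹·s⁻¹
kg·m⁻¹·s⁻² ≠ kg·m⁻¹·s⁻¹, so they cannot be added.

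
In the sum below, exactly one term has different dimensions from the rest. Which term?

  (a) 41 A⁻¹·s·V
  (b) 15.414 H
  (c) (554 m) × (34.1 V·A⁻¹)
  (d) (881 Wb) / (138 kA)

(c)

Dimensions:
  (a) V·s·A⁻¹ = J·C⁻¹·s·A⁻¹ = kg·m²·s⁻²·A⁻²
  (b) H = V·s·A⁻¹ = kg·m²·s⁻²·A⁻²
  (c) [m] · [kg·m²·s⁻³·A⁻²] = kg·m³·s⁻³·A⁻²
  (d) [kg·m²·s⁻²·A⁻¹] / [A] = kg·m²·s⁻²·A⁻²
All reduce to kg·m²·s⁻²·A⁻² except (c), which is kg·m³·s⁻³·A⁻².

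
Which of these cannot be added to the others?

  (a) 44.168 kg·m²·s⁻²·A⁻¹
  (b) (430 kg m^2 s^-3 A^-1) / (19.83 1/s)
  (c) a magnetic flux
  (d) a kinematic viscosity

Reduce each to base SI dimensions:
  (a) kg·m²·s⁻²·A⁻¹
  (b) [kg·m²·s⁻³·A⁻¹] / [s⁻¹] = kg·m²·s⁻²·A⁻¹
  (c) [magnetic flux] = kg·m²·s⁻²·A⁻¹
  (d) [kinematic viscosity] = m²·s⁻¹
All reduce to kg·m²·s⁻²·A⁻¹ except (d), which is m²·s⁻¹.

(d)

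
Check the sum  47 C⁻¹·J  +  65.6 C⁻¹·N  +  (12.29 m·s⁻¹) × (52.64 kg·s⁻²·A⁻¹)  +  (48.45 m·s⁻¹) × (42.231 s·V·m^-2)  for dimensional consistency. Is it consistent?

No

Dimensions:
  47 C⁻¹·J:  J·C⁻¹ = N·m·(s·A)⁻¹ = kg·m²·s⁻³·A⁻¹
  65.6 C⁻¹·N:  N·C⁻¹ = kg·m·s⁻²·(s·A)⁻¹ = kg·m·s⁻³·A⁻¹
  (12.29 m·s⁻¹) × (52.64 kg·s⁻²·A⁻¹):  [m·s⁻¹] · [kg·s⁻²·A⁻¹] = kg·m·s⁻³·A⁻¹
  (48.45 m·s⁻¹) × (42.231 s·V·m^-2):  [m·s⁻¹] · [kg·s⁻²·A⁻¹] = kg·m·s⁻³·A⁻¹
The terms do not share a single dimension (kg·m²·s⁻³·A⁻¹ vs kg·m·s⁻³·A⁻¹).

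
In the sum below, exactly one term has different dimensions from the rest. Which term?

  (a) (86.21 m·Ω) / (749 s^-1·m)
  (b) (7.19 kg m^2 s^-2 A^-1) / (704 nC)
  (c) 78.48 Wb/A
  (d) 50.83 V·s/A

(b)

Dimensions:
  (a) [kg·m³·s⁻³·A⁻²] / [m·s⁻¹] = kg·m²·s⁻²·A⁻²
  (b) [kg·m²·s⁻²·A⁻¹] / [s·A] = kg·m²·s⁻³·A⁻²
  (c) Wb·A⁻¹ = V·s·A⁻¹ = kg·m²·s⁻²·A⁻²
  (d) V·s·A⁻¹ = J·C⁻¹·s·A⁻¹ = kg·m²·s⁻²·A⁻²
All reduce to kg·m²·s⁻²·A⁻² except (b), which is kg·m²·s⁻³·A⁻².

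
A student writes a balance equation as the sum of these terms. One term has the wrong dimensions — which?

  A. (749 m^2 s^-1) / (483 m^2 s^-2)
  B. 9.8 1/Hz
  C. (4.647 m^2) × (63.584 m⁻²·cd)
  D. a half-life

Dimensions:
  A. [m²·s⁻¹] / [m²·s⁻²] = s
  B. Hz⁻¹ = (s⁻¹)⁻¹ = s
  C. [m²] · [m⁻²·cd] = cd
  D. [half-life] = s
All reduce to s except C., which is cd.

C.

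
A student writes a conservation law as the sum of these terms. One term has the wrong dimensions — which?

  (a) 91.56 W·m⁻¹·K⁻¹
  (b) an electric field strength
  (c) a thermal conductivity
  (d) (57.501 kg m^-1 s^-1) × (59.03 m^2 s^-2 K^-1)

Reduce each to base SI dimensions:
  (a) W·m⁻¹·K⁻¹ = J·s⁻¹·m⁻¹·K⁻¹ = kg·m·s⁻³·K⁻¹
  (b) [electric field strength] = kg·m·s⁻³·A⁻¹
  (c) [thermal conductivity] = kg·m·s⁻³·K⁻¹
  (d) [kg·m⁻¹·s⁻¹] · [m²·s⁻²·K⁻¹] = kg·m·s⁻³·K⁻¹
All reduce to kg·m·s⁻³·K⁻¹ except (b), which is kg·m·s⁻³·A⁻¹.

(b)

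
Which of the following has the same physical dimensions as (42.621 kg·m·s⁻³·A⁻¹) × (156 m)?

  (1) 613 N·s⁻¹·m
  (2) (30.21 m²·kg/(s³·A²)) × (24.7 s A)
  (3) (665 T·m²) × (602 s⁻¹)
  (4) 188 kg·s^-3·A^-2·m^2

Reference: [kg·m·s⁻³·A⁻¹] · [m] = kg·m²·s⁻³·A⁻¹.
Each option:
  (1) N·m·s⁻¹ = kg·m·s⁻²·m·s⁻¹ = kg·m²·s⁻³
  (2) [kg·m²·s⁻³·A⁻²] · [s·A] = kg·m²·s⁻²·A⁻¹
  (3) [kg·m²·s⁻²·A⁻¹] · [s⁻¹] = kg·m²·s⁻³·A⁻¹  ← same
  (4) kg·m²·s⁻³·A⁻²
Only (3) matches kg·m²·s⁻³·A⁻¹.

(3)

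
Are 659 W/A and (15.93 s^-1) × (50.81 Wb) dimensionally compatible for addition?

In SI base units:
  659 W/A:  W·A⁻¹ = J·s⁻¹·A⁻¹ = kg·m²·s⁻³·A⁻¹
  (15.93 s^-1) × (50.81 Wb):  [s⁻¹] · [kg·m²·s⁻²·A⁻¹] = kg·m²·s⁻³·A⁻¹
Both are kg·m²·s⁻³·A⁻¹, so they have the same dimensions and can be added.

Yes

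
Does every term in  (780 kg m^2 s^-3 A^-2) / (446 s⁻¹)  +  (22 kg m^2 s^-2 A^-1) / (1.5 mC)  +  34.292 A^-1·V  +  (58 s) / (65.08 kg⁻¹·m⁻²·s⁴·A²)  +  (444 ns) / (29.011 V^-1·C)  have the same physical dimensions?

No

Expand each in SI base units:
  (780 kg m^2 s^-3 A^-2) / (446 s⁻¹):  [kg·m²·s⁻³·A⁻²] / [s⁻¹] = kg·m²·s⁻²·A⁻²
  (22 kg m^2 s^-2 A^-1) / (1.5 mC):  [kg·m²·s⁻²·A⁻¹] / [s·A] = kg·m²·s⁻³·A⁻²
  34.292 A^-1·V:  V·A⁻¹ = J·C⁻¹·A⁻¹ = kg·m²·s⁻³·A⁻²
  (58 s) / (65.08 kg⁻¹·m⁻²·s⁴·A²):  [s] / [kg⁻¹·m⁻²·s⁴·A²] = kg·m²·s⁻³·A⁻²
  (444 ns) / (29.011 V^-1·C):  [s] / [kg⁻¹·m⁻²·s⁴·A²] = kg·m²·s⁻³·A⁻²
The terms do not share a single dimension (kg·m²·s⁻²·A⁻² vs kg·m²·s⁻³·A⁻²).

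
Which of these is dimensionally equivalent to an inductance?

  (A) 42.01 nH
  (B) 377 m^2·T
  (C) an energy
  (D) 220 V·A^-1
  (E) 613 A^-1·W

(A)

Reference: [inductance] = kg·m²·s⁻²·A⁻².
Each option:
  (A) H = V·s·A⁻¹ = kg·m²·s⁻²·A⁻²  ← same
  (B) T·m² = Wb·m⁻²·m² = kg·m²·s⁻²·A⁻¹
  (C) [energy] = kg·m²·s⁻²
  (D) V·A⁻¹ = J·C⁻¹·A⁻¹ = kg·m²·s⁻³·A⁻²
  (E) W·A⁻¹ = J·s⁻¹·A⁻¹ = kg·m²·s⁻³·A⁻¹
Only (A) matches kg·m²·s⁻²·A⁻².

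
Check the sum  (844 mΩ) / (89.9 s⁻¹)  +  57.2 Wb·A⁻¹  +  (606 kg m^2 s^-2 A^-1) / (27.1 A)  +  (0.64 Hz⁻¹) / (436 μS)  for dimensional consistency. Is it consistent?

Yes

Dimensions:
  (844 mΩ) / (89.9 s⁻¹):  [kg·m²·s⁻³·A⁻²] / [s⁻¹] = kg·m²·s⁻²·A⁻²
  57.2 Wb·A⁻¹:  Wb·A⁻¹ = V·s·A⁻¹ = kg·m²·s⁻²·A⁻²
  (606 kg m^2 s^-2 A^-1) / (27.1 A):  [kg·m²·s⁻²·A⁻¹] / [A] = kg·m²·s⁻²·A⁻²
  (0.64 Hz⁻¹) / (436 μS):  [s] / [kg⁻¹·m⁻²·s³·A²] = kg·m²·s⁻²·A⁻²
Every term reduces to kg·m²·s⁻²·A⁻².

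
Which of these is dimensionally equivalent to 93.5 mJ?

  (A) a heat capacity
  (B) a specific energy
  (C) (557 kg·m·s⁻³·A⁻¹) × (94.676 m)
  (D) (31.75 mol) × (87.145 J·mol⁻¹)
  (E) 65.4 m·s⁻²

Reference: J = N·m = kg·m²·s⁻².
Each option:
  (A) [heat capacity] = kg·m²·s⁻²·K⁻¹
  (B) [specific energy] = m²·s⁻²
  (C) [kg·m·s⁻³·A⁻¹] · [m] = kg·m²·s⁻³·A⁻¹
  (D) [mol] · [kg·m²·s⁻²·mol⁻¹] = kg·m²·s⁻²  ← same
  (E) m·s⁻²
Only (D) matches kg·m²·s⁻².

(D)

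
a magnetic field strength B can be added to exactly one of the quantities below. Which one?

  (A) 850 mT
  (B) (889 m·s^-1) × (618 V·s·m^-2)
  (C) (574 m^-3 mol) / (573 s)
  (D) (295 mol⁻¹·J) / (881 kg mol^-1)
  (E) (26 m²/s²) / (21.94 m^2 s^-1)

(A)

Reference: [magnetic field strength B] = kg·s⁻²·A⁻¹.
Each option:
  (A) T = Wb·m⁻² = kg·s⁻²·A⁻¹  ← same
  (B) [m·s⁻¹] · [kg·s⁻²·A⁻¹] = kg·m·s⁻³·A⁻¹
  (C) [m⁻³·mol] / [s] = m⁻³·s⁻¹·mol
  (D) [kg·m²·s⁻²·mol⁻¹] / [kg·mol⁻¹] = m²·s⁻²
  (E) [m²·s⁻²] / [m²·s⁻¹] = s⁻¹
Only (A) matches kg·s⁻²·A⁻¹.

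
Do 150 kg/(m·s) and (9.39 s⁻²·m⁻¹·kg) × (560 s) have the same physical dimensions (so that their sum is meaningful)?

Expand each in SI base units:
  150 kg/(m·s):  kg·m⁻¹·s⁻¹
  (9.39 s⁻²·m⁻¹·kg) × (560 s):  [kg·m⁻¹·s⁻²] · [s] = kg·m⁻¹·s⁻¹
Both are kg·m⁻¹·s⁻¹, so they have the same dimensions and can be added.

Yes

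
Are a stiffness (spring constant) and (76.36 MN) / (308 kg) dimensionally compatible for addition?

Expand each in SI base units:
  a stiffness (spring constant):  [stiffness (spring constant)] = kg·s⁻²
  (76.36 MN) / (308 kg):  [kg·m·s⁻²] / [kg] = m·s⁻²
kg·s⁻² ≠ m·s⁻², so they cannot be added.

No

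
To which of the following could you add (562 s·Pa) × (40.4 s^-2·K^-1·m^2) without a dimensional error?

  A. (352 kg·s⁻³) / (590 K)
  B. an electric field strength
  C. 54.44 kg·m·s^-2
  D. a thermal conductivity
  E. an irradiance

Reference: [kg·m⁻¹·s⁻¹] · [m²·s⁻²·K⁻¹] = kg·m·s⁻³·K⁻¹.
Each option:
  A. [kg·s⁻³] / [K] = kg·s⁻³·K⁻¹
  B. [electric field strength] = kg·m·s⁻³·A⁻¹
  C. kg·m·s⁻²
  D. [thermal conductivity] = kg·m·s⁻³·K⁻¹  ← same
  E. [irradiance] = kg·s⁻³
Only D. matches kg·m·s⁻³·K⁻¹.

D.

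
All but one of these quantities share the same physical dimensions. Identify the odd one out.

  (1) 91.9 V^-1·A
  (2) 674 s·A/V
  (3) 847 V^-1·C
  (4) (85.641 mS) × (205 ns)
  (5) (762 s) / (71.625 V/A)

Dimensions:
  (1) A·V⁻¹ = A·(J·C⁻¹)⁻¹ = kg⁻¹·m⁻²·s³·A²
  (2) A·s·V⁻¹ = A·s·(J·C⁻¹)⁻¹ = kg⁻¹·m⁻²·s⁴·A²
  (3) C·V⁻¹ = s·A·(J·C⁻¹)⁻¹ = kg⁻¹·m⁻²·s⁴·A²
  (4) [kg⁻¹·m⁻²·s³·A²] · [s] = kg⁻¹·m⁻²·s⁴·A²
  (5) [s] / [kg·m²·s⁻³·A⁻²] = kg⁻¹·m⁻²·s⁴·A²
All reduce to kg⁻¹·m⁻²·s⁴·A² except (1), which is kg⁻¹·m⁻²·s³·A².

(1)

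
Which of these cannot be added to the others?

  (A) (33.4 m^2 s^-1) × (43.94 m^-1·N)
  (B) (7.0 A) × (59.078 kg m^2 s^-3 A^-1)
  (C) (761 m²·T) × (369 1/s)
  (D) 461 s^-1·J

(C)

In SI base units:
  (A) [m²·s⁻¹] · [kg·s⁻²] = kg·m²·s⁻³
  (B) [A] · [kg·m²·s⁻³·A⁻¹] = kg·m²·s⁻³
  (C) [kg·m²·s⁻²·A⁻¹] · [s⁻¹] = kg·m²·s⁻³·A⁻¹
  (D) J·s⁻¹ = N·m·s⁻¹ = kg·m²·s⁻³
All reduce to kg·m²·s⁻³ except (C), which is kg·m²·s⁻³·A⁻¹.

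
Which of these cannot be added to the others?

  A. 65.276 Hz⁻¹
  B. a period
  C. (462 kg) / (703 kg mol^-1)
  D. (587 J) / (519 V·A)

C.

Work out the base dimensions of each:
  A. Hz⁻¹ = (s⁻¹)⁻¹ = s
  B. [period] = s
  C. [kg] / [kg·mol⁻¹] = mol
  D. [kg·m²·s⁻²] / [kg·m²·s⁻³] = s
All reduce to s except C., which is mol.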